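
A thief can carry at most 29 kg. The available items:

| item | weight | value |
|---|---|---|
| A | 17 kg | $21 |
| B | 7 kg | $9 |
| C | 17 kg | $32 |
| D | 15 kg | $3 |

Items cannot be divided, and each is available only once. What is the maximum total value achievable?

$41

Check high-value combinations within 29 kg:
- B+C: weight 7+17=24, value 9+32=41
- C: weight 17, value 32
- A+B: weight 17+7=24, value 21+9=30
- A: weight 17, value 21
Best: $41.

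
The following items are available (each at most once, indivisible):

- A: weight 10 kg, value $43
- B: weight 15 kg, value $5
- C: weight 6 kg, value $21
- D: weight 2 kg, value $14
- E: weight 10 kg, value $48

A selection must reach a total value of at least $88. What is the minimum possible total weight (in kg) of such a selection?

Subsets with value ≥ 88, sorted by total weight:
- A+E: weight 20, value 91
- A+D+E: weight 22, value 105
Minimum weight: 20 kg.

20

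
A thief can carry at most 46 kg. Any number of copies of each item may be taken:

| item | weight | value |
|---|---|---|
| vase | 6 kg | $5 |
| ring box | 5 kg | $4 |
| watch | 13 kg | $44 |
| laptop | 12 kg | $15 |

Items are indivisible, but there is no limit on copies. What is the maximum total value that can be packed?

$137

Best value-per-unit is watch at 44/13; filling with it alone gives 3×44 = 132.
Optimal mix: 1×vase + 3×watch → weight 45, value 137.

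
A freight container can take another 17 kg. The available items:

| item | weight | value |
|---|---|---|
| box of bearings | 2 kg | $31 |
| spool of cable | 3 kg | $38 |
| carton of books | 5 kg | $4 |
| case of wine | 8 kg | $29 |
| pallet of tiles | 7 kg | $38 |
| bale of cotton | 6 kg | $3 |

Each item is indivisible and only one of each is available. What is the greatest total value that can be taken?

Check high-value combinations within 17 kg:
- box of bearings+spool of cable+carton of books+pallet of tiles: weight 2+3+5+7=17, value 31+38+4+38=111
- box of bearings+spool of cable+pallet of tiles: weight 2+3+7=12, value 31+38+38=107
- box of bearings+spool of cable+case of wine: weight 2+3+8=13, value 31+38+29=98
- box of bearings+case of wine+pallet of tiles: weight 2+8+7=17, value 31+29+38=98
Best: $111.

$111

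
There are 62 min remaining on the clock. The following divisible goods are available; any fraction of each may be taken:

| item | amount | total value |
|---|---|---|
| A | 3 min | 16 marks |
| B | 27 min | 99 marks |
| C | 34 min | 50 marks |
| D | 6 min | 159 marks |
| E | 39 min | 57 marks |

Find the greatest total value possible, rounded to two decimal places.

312.24

Take in order of value per unit:
- D (159/6 per unit): all 6 → value 159, running total 159.00
- A (16/3 per unit): all 3 → value 16, running total 175.00
- B (99/27 per unit): all 27 → value 99, running total 274.00
- C (50/34 per unit): 26 of 34 → value 26×50/34 = 38.2353, running total 312.24
Total 312.24.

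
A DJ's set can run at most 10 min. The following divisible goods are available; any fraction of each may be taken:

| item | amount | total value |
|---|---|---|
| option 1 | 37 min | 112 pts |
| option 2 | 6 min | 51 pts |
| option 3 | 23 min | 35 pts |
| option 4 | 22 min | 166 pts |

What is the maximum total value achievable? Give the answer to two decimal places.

Take in order of value per unit:
- option 2 (51/6 per unit): all 6 → value 51, running total 51.00
- option 4 (166/22 per unit): 4 of 22 → value 4×166/22 = 30.1818, running total 81.18
Total 81.18.

81.18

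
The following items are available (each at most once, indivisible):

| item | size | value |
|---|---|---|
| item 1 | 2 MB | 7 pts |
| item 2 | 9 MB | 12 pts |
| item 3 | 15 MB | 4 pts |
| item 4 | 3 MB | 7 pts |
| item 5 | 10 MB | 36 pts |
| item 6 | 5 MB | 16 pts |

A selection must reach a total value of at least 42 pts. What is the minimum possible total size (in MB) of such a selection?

Subsets with value ≥ 42, sorted by total size:
- item 1+item 5: size 12, value 43
- item 4+item 5: size 13, value 43
Minimum size: 12 MB.

12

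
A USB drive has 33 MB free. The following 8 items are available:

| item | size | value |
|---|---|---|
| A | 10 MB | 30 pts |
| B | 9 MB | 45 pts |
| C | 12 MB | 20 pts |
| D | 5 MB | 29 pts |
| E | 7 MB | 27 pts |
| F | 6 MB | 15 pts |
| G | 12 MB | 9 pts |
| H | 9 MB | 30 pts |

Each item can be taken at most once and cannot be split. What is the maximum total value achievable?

This is a 0/1 knapsack; check combinations near the capacity.
- A+B+D+H: size 10+9+5+9=33, value 30+45+29+30=134
- B+D+E+H: size 9+5+7+9=30, value 45+29+27+30=131
- A+B+D+E: size 10+9+5+7=31, value 30+45+29+27=131
- B+C+D+E: size 9+12+5+7=33, value 45+20+29+27=121
- B+D+F+H: size 9+5+6+9=29, value 45+29+15+30=119
Best: 134 pts.

134 pts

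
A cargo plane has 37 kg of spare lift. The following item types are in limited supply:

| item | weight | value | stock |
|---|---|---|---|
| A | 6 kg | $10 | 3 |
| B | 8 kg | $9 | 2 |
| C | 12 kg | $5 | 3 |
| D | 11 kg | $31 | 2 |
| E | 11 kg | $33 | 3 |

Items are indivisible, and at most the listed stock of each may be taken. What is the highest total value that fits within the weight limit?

$99

Top feasible selections:
- 3×E: weight 33, value 99
- 1×D + 2×E: weight 33, value 97
- 2×D + 1×E: weight 33, value 95
- 2×A + 2×E: weight 34, value 86
Best: $99.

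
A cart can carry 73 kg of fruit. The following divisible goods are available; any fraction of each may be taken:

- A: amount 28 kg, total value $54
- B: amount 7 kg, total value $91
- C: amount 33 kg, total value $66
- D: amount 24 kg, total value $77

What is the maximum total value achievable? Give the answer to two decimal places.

Take in order of value per unit:
- B (91/7 per unit): all 7 → value 91, running total 91.00
- D (77/24 per unit): all 24 → value 77, running total 168.00
- C (66/33 per unit): all 33 → value 66, running total 234.00
- A (54/28 per unit): 9 of 28 → value 9×54/28 = 17.3571, running total 251.36
Total 251.36.

251.36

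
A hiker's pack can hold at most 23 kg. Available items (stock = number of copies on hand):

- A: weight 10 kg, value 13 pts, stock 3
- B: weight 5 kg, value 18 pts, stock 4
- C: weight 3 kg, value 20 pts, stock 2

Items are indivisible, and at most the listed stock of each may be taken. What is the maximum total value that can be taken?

Top feasible selections:
- 3×B + 2×C: weight 21, value 94
- 4×B + 1×C: weight 23, value 92
Best: 94 pts.

94 pts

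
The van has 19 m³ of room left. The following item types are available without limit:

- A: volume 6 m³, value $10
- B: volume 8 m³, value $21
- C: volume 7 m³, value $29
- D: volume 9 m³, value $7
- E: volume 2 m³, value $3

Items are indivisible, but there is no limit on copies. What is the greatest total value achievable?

Best value-per-unit is C at 29/7; filling with it alone gives 2×29 = 58.
Optimal mix: 2×C + 2×E → volume 18, value 64.

$64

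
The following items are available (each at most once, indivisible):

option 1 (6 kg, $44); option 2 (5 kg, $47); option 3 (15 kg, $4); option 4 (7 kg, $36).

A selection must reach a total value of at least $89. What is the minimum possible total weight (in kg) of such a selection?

11

Subsets with value ≥ 89, sorted by total weight:
- option 1+option 2: weight 11, value 91
- option 1+option 2+option 4: weight 18, value 127
Minimum weight: 11 kg.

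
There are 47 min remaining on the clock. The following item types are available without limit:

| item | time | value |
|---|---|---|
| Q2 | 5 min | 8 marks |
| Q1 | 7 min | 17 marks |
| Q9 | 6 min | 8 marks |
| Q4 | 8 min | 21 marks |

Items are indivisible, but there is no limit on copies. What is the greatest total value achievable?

122 marks

Best value-per-unit is Q4 at 21/8; filling with it alone gives 5×21 = 105.
Optimal mix: 1×Q1 + 5×Q4 → time 47, value 122.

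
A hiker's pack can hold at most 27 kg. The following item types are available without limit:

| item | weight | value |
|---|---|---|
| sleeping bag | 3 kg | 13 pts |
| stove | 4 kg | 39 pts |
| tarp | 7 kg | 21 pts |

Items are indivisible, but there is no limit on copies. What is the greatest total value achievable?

Best value-per-unit is stove at 39/4; filling with it alone gives 6×39 = 234.
Optimal mix: 1×sleeping bag + 6×stove → weight 27, value 247.

247 pts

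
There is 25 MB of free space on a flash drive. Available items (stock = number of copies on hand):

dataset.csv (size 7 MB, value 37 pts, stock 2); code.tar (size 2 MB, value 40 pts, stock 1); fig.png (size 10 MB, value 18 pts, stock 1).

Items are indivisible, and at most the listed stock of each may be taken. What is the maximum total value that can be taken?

114 pts

Top feasible selections:
- 2×dataset.csv + 1×code.tar: size 16, value 114
- 1×dataset.csv + 1×code.tar + 1×fig.png: size 19, value 95
- 2×dataset.csv + 1×fig.png: size 24, value 92
Best: 114 pts.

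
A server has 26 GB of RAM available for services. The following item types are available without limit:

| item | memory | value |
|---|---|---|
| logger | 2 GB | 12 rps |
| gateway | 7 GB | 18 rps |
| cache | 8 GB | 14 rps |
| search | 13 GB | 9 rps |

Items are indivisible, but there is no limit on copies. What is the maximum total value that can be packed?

156 rps

Best value-per-unit is logger at 12/2, and filling with it alone uses memory 13×2=26. No mix of the others beats 13×12 = 156.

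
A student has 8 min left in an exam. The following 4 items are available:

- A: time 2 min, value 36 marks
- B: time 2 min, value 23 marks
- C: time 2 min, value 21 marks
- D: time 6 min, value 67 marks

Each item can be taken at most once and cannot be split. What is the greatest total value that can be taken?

103 marks

This is a 0/1 knapsack; check combinations near the capacity.
- A+D: time 2+6=8, value 36+67=103
- B+D: time 2+6=8, value 23+67=90
- C+D: time 2+6=8, value 21+67=88
- A+B+C: time 2+2+2=6, value 36+23+21=80
- D: time 6, value 67
Best: 103 marks.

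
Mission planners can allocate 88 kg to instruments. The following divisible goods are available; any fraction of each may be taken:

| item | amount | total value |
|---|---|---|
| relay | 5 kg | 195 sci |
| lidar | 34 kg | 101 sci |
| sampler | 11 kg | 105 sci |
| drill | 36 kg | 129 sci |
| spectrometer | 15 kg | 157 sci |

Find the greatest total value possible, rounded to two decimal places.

Take in order of value per unit:
- relay (195/5 per unit): all 5 → value 195, running total 195.00
- spectrometer (157/15 per unit): all 15 → value 157, running total 352.00
- sampler (105/11 per unit): all 11 → value 105, running total 457.00
- drill (129/36 per unit): all 36 → value 129, running total 586.00
- lidar (101/34 per unit): 21 of 34 → value 21×101/34 = 62.3824, running total 648.38
Total 648.38.

648.38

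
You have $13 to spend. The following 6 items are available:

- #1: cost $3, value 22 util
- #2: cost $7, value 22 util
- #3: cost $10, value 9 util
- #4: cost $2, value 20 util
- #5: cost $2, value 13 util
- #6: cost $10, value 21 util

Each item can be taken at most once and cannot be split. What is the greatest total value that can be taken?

Check high-value combinations within $13:
- #1+#2+#4: cost 3+7+2=12, value 22+22+20=64
- #1+#2+#5: cost 3+7+2=12, value 22+22+13=57
- #1+#4+#5: cost 3+2+2=7, value 22+20+13=55
Best: 64 util.

64 util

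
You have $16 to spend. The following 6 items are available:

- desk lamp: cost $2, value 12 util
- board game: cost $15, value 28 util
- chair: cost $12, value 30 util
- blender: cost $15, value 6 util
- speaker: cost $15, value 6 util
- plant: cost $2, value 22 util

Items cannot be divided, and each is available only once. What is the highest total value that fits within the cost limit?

Check high-value combinations within $16:
- desk lamp+chair+plant: cost 2+12+2=16, value 12+30+22=64
- chair+plant: cost 12+2=14, value 30+22=52
- desk lamp+chair: cost 2+12=14, value 12+30=42
- desk lamp+plant: cost 2+2=4, value 12+22=34
Best: 64 util.

64 util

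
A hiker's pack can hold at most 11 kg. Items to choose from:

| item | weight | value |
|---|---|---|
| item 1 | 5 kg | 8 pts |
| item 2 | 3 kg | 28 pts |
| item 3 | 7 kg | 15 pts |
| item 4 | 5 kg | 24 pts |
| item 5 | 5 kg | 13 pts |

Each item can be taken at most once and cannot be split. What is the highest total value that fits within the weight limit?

52 pts

Check high-value combinations within 11 kg:
- item 2+item 4: weight 3+5=8, value 28+24=52
- item 2+item 3: weight 3+7=10, value 28+15=43
- item 2+item 5: weight 3+5=8, value 28+13=41
- item 4+item 5: weight 5+5=10, value 24+13=37
Best: 52 pts.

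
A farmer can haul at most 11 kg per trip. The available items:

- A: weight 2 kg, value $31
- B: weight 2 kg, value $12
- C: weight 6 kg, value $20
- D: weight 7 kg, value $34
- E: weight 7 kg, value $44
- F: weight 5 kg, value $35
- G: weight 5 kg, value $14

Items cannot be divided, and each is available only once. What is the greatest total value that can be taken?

$87

This is a 0/1 knapsack; check combinations near the capacity.
- A+B+E: weight 2+2+7=11, value 31+12+44=87
- A+B+F: weight 2+2+5=9, value 31+12+35=78
- A+B+D: weight 2+2+7=11, value 31+12+34=77
- A+E: weight 2+7=9, value 31+44=75
Best: $87.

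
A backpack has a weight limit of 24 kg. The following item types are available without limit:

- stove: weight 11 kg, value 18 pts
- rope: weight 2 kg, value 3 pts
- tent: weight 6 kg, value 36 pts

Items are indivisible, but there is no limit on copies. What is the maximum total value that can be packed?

Best value-per-unit is tent at 36/6, and filling with it alone uses weight 4×6=24. No mix of the others beats 4×36 = 144.

144 pts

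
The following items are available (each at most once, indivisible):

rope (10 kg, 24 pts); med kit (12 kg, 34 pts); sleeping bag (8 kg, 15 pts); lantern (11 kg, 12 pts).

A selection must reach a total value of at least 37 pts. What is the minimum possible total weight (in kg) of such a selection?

18

Subsets with value ≥ 37, sorted by total weight:
- rope+sleeping bag: weight 18, value 39
- med kit+sleeping bag: weight 20, value 49
- rope+med kit: weight 22, value 58
- med kit+lantern: weight 23, value 46
Minimum weight: 18 kg.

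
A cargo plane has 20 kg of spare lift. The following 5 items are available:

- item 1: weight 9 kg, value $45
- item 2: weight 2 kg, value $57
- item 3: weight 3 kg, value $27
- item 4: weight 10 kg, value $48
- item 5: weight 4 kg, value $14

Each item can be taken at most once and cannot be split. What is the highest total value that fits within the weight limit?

This is a 0/1 knapsack; check combinations near the capacity.
- item 2+item 3+item 4+item 5: weight 2+3+10+4=19, value 57+27+48+14=146
- item 1+item 2+item 3+item 5: weight 9+2+3+4=18, value 45+57+27+14=143
- item 2+item 3+item 4: weight 2+3+10=15, value 57+27+48=132
- item 1+item 2+item 3: weight 9+2+3=14, value 45+57+27=129
- item 2+item 4+item 5: weight 2+10+4=16, value 57+48+14=119
Best: $146.

$146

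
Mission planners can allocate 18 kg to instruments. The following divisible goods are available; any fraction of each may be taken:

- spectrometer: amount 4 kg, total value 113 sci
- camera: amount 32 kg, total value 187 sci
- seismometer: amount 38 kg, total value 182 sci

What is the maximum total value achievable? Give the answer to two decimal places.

Take in order of value per unit:
- spectrometer (113/4 per unit): all 4 → value 113, running total 113.00
- camera (187/32 per unit): 14 of 32 → value 14×187/32 = 81.8125, running total 194.81
Total 194.81.

194.81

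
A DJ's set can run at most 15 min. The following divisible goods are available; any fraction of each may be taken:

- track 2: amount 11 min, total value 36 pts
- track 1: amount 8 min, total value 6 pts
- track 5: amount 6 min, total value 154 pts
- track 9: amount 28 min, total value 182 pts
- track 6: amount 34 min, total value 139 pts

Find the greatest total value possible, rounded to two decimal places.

Take in order of value per unit:
- track 5 (154/6 per unit): all 6 → value 154, running total 154.00
- track 9 (182/28 per unit): 9 of 28 → value 9×182/28 = 58.5000, running total 212.50
Total 212.50.

212.50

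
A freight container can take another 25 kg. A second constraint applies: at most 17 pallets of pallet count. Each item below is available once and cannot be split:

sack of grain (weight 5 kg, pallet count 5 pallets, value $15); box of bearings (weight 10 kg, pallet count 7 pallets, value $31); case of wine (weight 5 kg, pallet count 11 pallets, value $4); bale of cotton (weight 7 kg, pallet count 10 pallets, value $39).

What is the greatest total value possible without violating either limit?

Feasible sets respecting both limits:
- box of bearings+bale of cotton: weight 17, pallet count 17, value 70
- sack of grain+bale of cotton: weight 12, pallet count 15, value 54
- sack of grain+box of bearings: weight 15, pallet count 12, value 46
Best: $70.

$70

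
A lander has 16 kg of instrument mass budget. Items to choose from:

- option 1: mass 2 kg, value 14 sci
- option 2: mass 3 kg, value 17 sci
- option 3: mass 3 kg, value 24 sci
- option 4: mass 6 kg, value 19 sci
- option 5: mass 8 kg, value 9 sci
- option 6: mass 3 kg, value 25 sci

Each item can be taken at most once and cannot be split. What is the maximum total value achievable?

85 sci

Check high-value combinations within 16 kg:
- option 2+option 3+option 4+option 6: mass 3+3+6+3=15, value 17+24+19+25=85
- option 1+option 3+option 4+option 6: mass 2+3+6+3=14, value 14+24+19+25=82
- option 1+option 2+option 3+option 6: mass 2+3+3+3=11, value 14+17+24+25=80
Best: 85 sci.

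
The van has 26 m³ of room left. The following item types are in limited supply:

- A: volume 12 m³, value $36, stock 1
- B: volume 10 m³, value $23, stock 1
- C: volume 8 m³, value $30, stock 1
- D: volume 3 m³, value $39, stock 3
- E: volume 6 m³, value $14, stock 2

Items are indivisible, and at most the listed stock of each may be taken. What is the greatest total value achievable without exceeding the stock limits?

$161

Top feasible selections:
- 1×C + 3×D + 1×E: volume 23, value 161
- 1×B + 3×D + 1×E: volume 25, value 154
Best: $161.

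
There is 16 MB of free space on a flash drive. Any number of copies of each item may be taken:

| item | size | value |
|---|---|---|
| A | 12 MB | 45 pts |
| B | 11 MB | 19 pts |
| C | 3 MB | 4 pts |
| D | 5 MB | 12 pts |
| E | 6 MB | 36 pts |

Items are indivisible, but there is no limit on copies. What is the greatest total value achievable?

76 pts

Best value-per-unit is E at 36/6; filling with it alone gives 2×36 = 72.
Optimal mix: 1×C + 2×E → size 15, value 76.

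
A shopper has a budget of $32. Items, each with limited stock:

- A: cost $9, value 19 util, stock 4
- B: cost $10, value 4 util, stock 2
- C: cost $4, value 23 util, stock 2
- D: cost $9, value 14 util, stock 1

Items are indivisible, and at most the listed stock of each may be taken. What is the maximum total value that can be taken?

Best selections within cost 32 and stock limits:
- 2×A + 2×C: cost 26, value 84
- 3×A + 1×C: cost 31, value 80
- 1×A + 2×C + 1×D: cost 26, value 79
Best: 84 util.

84 util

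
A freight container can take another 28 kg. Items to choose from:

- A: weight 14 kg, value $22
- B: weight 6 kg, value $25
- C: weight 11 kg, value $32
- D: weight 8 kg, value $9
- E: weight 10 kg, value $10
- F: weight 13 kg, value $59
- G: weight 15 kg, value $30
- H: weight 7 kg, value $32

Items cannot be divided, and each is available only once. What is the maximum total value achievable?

$116

This is a 0/1 knapsack; check combinations near the capacity.
- B+F+H: weight 6+13+7=26, value 25+59+32=116
- D+F+H: weight 8+13+7=28, value 9+59+32=100
- B+D+F: weight 6+8+13=27, value 25+9+59=93
- F+H: weight 13+7=20, value 59+32=91
Best: $116.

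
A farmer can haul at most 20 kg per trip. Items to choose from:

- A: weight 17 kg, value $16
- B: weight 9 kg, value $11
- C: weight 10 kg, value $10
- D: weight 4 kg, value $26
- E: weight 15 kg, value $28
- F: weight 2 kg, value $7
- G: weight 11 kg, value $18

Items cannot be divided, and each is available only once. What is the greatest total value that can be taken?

Check high-value combinations within 20 kg:
- D+E: weight 4+15=19, value 26+28=54
- D+F+G: weight 4+2+11=17, value 26+7+18=51
- B+D+F: weight 9+4+2=15, value 11+26+7=44
- D+G: weight 4+11=15, value 26+18=44
Best: $54.

$54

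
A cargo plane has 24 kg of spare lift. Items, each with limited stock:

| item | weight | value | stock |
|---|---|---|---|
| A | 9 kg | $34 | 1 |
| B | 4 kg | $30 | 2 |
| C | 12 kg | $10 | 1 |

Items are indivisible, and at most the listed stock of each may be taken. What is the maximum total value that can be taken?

$94

Top feasible selections:
- 1×A + 2×B: weight 17, value 94
- 2×B + 1×C: weight 20, value 70
- 1×A + 1×B: weight 13, value 64
- 2×B: weight 8, value 60
Best: $94.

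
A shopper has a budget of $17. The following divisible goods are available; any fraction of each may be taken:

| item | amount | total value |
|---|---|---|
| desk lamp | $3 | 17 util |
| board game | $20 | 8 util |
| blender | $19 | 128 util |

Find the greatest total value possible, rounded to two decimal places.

114.53

Take in order of value per unit:
- blender (128/19 per unit): 17 of 19 → value 17×128/19 = 114.5263, running total 114.53
Total 114.53.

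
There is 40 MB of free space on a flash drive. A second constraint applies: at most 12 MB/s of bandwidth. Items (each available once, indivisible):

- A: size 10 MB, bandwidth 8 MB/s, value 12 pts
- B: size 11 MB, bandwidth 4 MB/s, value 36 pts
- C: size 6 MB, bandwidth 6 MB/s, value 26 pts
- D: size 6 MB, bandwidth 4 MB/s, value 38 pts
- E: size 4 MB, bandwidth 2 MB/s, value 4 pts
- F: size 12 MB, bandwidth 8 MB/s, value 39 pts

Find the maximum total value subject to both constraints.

78 pts

Feasible sets respecting both limits:
- B+D+E: size 21, bandwidth 10, value 78
- D+F: size 18, bandwidth 12, value 77
- B+F: size 23, bandwidth 12, value 75
- B+D: size 17, bandwidth 8, value 74
Best: 78 pts.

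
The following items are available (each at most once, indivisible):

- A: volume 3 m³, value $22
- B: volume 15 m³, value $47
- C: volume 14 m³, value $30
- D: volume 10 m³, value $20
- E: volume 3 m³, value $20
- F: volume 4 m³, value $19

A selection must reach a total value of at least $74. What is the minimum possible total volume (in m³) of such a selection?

Subsets with value ≥ 74, sorted by total volume:
- A+D+E+F: volume 20, value 81
- A+B+E: volume 21, value 89
- A+B+F: volume 22, value 88
Minimum volume: 20 m³.

20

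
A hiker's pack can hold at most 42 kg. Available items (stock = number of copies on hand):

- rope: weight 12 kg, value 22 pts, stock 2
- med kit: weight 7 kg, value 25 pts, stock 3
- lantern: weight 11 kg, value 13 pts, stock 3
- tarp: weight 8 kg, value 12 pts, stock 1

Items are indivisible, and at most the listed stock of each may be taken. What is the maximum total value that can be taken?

109 pts

Best selections within weight 42 and stock limits:
- 1×rope + 3×med kit + 1×tarp: weight 41, value 109
- 3×med kit + 1×lantern + 1×tarp: weight 40, value 100
- 1×rope + 3×med kit: weight 33, value 97
- 2×rope + 2×med kit: weight 38, value 94
Best: 109 pts.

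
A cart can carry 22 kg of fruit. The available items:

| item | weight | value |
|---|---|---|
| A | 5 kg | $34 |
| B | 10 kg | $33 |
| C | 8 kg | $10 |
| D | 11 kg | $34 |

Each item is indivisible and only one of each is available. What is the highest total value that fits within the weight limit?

$68

Check high-value combinations within 22 kg:
- A+D: weight 5+11=16, value 34+34=68
- A+B: weight 5+10=15, value 34+33=67
- B+D: weight 10+11=21, value 33+34=67
- A+C: weight 5+8=13, value 34+10=44
Best: $68.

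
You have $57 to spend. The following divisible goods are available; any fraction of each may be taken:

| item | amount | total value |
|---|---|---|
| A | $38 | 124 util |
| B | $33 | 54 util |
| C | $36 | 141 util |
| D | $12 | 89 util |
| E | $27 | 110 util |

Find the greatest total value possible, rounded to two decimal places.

269.50

Take in order of value per unit:
- D (89/12 per unit): all 12 → value 89, running total 89.00
- E (110/27 per unit): all 27 → value 110, running total 199.00
- C (141/36 per unit): 18 of 36 → value 18×141/36 = 70.5000, running total 269.50
Total 269.50.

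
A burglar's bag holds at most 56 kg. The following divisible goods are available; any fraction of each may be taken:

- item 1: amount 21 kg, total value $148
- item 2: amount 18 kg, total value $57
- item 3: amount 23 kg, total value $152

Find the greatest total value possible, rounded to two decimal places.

338.00

Take in order of value per unit:
- item 1 (148/21 per unit): all 21 → value 148, running total 148.00
- item 3 (152/23 per unit): all 23 → value 152, running total 300.00
- item 2 (57/18 per unit): 12 of 18 → value 12×57/18 = 38.0000, running total 338.00
Total 338.00.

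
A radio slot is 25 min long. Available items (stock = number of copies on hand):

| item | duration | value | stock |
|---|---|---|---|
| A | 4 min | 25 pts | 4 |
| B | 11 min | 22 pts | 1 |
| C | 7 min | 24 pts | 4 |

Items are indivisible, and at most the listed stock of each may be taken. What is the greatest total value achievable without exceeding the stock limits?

124 pts

Top feasible selections:
- 4×A + 1×C: duration 23, value 124
- 4×A: duration 16, value 100
- 3×A + 1×C: duration 19, value 99
- 2×A + 2×C: duration 22, value 98
Best: 124 pts.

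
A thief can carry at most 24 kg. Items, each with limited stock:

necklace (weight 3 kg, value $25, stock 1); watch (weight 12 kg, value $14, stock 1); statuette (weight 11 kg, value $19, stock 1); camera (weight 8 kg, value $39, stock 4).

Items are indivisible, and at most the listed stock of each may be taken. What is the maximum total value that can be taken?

$117

Best selections within weight 24 and stock limits:
- 3×camera: weight 24, value 117
- 1×necklace + 2×camera: weight 19, value 103
- 1×necklace + 1×statuette + 1×camera: weight 22, value 83
- 2×camera: weight 16, value 78
Best: $117.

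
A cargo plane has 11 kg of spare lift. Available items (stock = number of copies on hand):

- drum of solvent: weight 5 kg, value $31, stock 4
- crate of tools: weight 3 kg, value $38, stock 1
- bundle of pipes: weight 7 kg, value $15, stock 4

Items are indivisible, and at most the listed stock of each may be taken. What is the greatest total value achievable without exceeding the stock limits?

Top feasible selections:
- 1×drum of solvent + 1×crate of tools: weight 8, value 69
- 2×drum of solvent: weight 10, value 62
- 1×crate of tools + 1×bundle of pipes: weight 10, value 53
Best: $69.

$69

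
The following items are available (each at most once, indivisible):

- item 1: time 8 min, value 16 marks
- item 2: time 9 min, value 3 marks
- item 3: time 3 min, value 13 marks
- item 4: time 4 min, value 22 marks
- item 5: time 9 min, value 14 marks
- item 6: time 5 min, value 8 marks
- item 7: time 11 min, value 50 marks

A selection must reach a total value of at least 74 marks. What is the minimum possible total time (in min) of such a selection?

18

Subsets with value ≥ 74, sorted by total time:
- item 3+item 4+item 7: time 18, value 85
- item 4+item 6+item 7: time 20, value 80
Minimum time: 18 min.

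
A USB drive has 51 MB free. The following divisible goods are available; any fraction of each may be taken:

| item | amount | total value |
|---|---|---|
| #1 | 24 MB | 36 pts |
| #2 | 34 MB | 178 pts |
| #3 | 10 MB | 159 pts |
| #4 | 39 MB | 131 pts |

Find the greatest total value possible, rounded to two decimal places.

Take in order of value per unit:
- #3 (159/10 per unit): all 10 → value 159, running total 159.00
- #2 (178/34 per unit): all 34 → value 178, running total 337.00
- #4 (131/39 per unit): 7 of 39 → value 7×131/39 = 23.5128, running total 360.51
Total 360.51.

360.51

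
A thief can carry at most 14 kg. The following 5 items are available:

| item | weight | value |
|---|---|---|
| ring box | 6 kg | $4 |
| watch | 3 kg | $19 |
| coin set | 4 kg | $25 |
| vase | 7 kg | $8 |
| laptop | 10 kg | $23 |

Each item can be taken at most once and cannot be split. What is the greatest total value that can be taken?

$52

Check high-value combinations within 14 kg:
- watch+coin set+vase: weight 3+4+7=14, value 19+25+8=52
- ring box+watch+coin set: weight 6+3+4=13, value 4+19+25=48
- coin set+laptop: weight 4+10=14, value 25+23=48
- watch+coin set: weight 3+4=7, value 19+25=44
Best: $52.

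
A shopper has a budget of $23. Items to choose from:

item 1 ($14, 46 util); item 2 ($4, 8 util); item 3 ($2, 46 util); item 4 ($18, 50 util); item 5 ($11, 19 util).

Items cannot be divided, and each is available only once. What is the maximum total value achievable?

100 util

Check high-value combinations within $23:
- item 1+item 2+item 3: cost 14+4+2=20, value 46+8+46=100
- item 3+item 4: cost 2+18=20, value 46+50=96
- item 1+item 3: cost 14+2=16, value 46+46=92
Best: 100 util.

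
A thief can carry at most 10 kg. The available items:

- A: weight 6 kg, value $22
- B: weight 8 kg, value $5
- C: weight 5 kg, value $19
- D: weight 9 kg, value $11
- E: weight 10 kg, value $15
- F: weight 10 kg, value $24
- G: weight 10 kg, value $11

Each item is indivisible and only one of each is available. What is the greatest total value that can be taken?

$24

Check high-value combinations within 10 kg:
- F: weight 10, value 24
- A: weight 6, value 22
- C: weight 5, value 19
Best: $24.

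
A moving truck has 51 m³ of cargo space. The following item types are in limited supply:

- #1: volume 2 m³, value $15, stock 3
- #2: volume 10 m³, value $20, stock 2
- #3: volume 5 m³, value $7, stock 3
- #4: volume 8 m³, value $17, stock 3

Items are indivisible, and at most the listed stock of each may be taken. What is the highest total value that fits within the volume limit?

$136

Top feasible selections:
- 3×#1 + 2×#2 + 3×#4: volume 50, value 136
- 3×#1 + 1×#2 + 2×#3 + 3×#4: volume 50, value 130
- 3×#1 + 2×#2 + 1×#3 + 2×#4: volume 47, value 126
- 3×#1 + 1×#2 + 1×#3 + 3×#4: volume 45, value 123
Best: $136.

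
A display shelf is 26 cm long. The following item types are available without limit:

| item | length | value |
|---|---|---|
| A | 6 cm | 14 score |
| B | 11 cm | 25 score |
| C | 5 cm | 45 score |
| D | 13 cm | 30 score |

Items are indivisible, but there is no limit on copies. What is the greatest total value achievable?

Best value-per-unit is C at 45/5, and filling with it alone uses length 5×5=25. No mix of the others beats 5×45 = 225.

225 score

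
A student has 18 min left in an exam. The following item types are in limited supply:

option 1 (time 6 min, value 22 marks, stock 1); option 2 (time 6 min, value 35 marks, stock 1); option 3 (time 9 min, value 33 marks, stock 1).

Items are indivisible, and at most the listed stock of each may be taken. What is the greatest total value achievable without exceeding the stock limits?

68 marks

Top feasible selections:
- 1×option 2 + 1×option 3: time 15, value 68
- 1×option 1 + 1×option 2: time 12, value 57
Best: 68 marks.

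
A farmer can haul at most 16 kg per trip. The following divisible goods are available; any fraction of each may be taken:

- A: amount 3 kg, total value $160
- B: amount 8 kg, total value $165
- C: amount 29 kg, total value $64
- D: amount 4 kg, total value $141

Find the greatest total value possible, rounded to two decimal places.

Take in order of value per unit:
- A (160/3 per unit): all 3 → value 160, running total 160.00
- D (141/4 per unit): all 4 → value 141, running total 301.00
- B (165/8 per unit): all 8 → value 165, running total 466.00
- C (64/29 per unit): 1 of 29 → value 1×64/29 = 2.2069, running total 468.21
Total 468.21.

468.21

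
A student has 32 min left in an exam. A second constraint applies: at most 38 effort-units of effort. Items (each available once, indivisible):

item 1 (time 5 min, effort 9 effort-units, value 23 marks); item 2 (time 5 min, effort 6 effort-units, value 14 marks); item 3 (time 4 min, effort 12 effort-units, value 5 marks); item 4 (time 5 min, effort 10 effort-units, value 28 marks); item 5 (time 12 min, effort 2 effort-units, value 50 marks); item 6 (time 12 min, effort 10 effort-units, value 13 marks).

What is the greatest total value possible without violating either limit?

115 marks

Feasible sets respecting both limits:
- item 1+item 2+item 4+item 5: time 27, effort 27, value 115
- item 1+item 3+item 4+item 5: time 26, effort 33, value 106
- item 1+item 4+item 5: time 22, effort 21, value 101
- item 2+item 3+item 4+item 5: time 26, effort 30, value 97
Best: 115 marks.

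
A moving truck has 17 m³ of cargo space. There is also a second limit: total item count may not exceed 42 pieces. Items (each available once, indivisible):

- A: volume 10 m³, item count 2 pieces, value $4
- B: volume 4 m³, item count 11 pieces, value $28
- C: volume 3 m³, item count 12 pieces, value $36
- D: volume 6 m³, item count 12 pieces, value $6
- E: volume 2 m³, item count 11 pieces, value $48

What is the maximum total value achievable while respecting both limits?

$112

Feasible sets respecting both limits:
- B+C+E: volume 9, item count 34, value 112
- C+D+E: volume 11, item count 35, value 90
- A+C+E: volume 15, item count 25, value 88
- C+E: volume 5, item count 23, value 84
Best: $112.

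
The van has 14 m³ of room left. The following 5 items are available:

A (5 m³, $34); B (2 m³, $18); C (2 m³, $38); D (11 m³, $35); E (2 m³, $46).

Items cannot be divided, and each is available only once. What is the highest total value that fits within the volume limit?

Check high-value combinations within 14 m³:
- A+B+C+E: volume 5+2+2+2=11, value 34+18+38+46=136
- A+C+E: volume 5+2+2=9, value 34+38+46=118
- B+C+E: volume 2+2+2=6, value 18+38+46=102
- A+B+E: volume 5+2+2=9, value 34+18+46=98
Best: $136.

$136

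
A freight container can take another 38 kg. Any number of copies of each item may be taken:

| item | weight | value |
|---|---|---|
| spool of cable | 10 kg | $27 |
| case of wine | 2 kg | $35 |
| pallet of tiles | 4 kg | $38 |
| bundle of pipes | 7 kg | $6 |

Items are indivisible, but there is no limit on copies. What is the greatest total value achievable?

Best value-per-unit is case of wine at 35/2, and filling with it alone uses weight 19×2=38. No mix of the others beats 19×35 = 665.

$665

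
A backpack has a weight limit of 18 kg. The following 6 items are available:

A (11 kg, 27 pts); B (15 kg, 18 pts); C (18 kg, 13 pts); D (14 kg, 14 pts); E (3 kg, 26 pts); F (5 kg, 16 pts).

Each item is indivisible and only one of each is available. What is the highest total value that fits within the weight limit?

53 pts

Check high-value combinations within 18 kg:
- A+E: weight 11+3=14, value 27+26=53
- B+E: weight 15+3=18, value 18+26=44
- A+F: weight 11+5=16, value 27+16=43
- E+F: weight 3+5=8, value 26+16=42
Best: 53 pts.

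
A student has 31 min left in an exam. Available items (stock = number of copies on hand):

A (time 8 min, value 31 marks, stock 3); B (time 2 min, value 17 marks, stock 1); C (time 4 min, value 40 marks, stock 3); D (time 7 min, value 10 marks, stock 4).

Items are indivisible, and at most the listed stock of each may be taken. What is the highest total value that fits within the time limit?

Best selections within time 31 and stock limits:
- 2×A + 1×B + 3×C: time 30, value 199
- 2×A + 3×C: time 28, value 182
- 1×A + 1×B + 3×C + 1×D: time 29, value 178
Best: 199 marks.

199 marks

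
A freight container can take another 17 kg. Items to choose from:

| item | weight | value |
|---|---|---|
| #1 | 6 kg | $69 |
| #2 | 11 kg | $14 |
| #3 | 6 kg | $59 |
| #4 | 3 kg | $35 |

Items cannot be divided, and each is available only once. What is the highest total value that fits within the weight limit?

$163

This is a 0/1 knapsack; check combinations near the capacity.
- #1+#3+#4: weight 6+6+3=15, value 69+59+35=163
- #1+#3: weight 6+6=12, value 69+59=128
- #1+#4: weight 6+3=9, value 69+35=104
- #3+#4: weight 6+3=9, value 59+35=94
Best: $163.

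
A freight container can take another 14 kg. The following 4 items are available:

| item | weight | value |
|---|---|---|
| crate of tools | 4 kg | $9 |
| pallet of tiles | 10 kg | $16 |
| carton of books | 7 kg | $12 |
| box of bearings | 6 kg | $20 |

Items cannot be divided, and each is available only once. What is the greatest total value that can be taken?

Check high-value combinations within 14 kg:
- carton of books+box of bearings: weight 7+6=13, value 12+20=32
- crate of tools+box of bearings: weight 4+6=10, value 9+20=29
- crate of tools+pallet of tiles: weight 4+10=14, value 9+16=25
- crate of tools+carton of books: weight 4+7=11, value 9+12=21
Best: $32.

$32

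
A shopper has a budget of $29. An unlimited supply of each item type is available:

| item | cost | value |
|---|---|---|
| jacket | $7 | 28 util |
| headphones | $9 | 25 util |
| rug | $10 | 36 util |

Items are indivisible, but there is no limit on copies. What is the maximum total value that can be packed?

Best value-per-unit is jacket at 28/7, and filling with it alone uses cost 4×7=28. No mix of the others beats 4×28 = 112.

112 util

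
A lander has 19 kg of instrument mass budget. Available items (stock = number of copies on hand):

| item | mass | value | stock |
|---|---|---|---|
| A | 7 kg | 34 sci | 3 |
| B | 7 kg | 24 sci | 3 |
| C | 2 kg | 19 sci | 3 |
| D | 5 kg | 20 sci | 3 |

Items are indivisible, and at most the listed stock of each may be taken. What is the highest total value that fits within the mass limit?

111 sci

Best selections within mass 19 and stock limits:
- 1×A + 3×C + 1×D: mass 18, value 111
- 2×A + 2×C: mass 18, value 106
- 1×B + 3×C + 1×D: mass 18, value 101
Best: 111 sci.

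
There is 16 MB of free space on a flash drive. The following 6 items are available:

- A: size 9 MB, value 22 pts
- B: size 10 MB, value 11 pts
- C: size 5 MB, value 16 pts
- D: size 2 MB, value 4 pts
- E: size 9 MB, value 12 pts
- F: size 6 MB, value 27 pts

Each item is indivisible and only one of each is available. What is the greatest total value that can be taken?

49 pts

Check high-value combinations within 16 MB:
- A+F: size 9+6=15, value 22+27=49
- C+D+F: size 5+2+6=13, value 16+4+27=47
- C+F: size 5+6=11, value 16+27=43
- A+C+D: size 9+5+2=16, value 22+16+4=42
Best: 49 pts.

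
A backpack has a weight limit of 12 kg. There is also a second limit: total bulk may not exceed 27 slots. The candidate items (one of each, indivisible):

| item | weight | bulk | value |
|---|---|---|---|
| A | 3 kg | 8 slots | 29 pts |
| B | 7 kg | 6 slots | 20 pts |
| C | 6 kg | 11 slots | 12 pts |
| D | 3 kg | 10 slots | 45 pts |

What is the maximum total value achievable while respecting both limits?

Feasible sets respecting both limits:
- A+D: weight 6, bulk 18, value 74
- B+D: weight 10, bulk 16, value 65
- C+D: weight 9, bulk 21, value 57
Best: 74 pts.

74 pts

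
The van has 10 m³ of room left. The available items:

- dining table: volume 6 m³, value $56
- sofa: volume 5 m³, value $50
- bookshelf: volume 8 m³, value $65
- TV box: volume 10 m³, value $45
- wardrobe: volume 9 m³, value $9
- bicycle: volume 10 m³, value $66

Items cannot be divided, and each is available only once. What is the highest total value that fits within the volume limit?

$66

Check high-value combinations within 10 m³:
- bicycle: volume 10, value 66
- bookshelf: volume 8, value 65
- dining table: volume 6, value 56
- sofa: volume 5, value 50
Best: $66.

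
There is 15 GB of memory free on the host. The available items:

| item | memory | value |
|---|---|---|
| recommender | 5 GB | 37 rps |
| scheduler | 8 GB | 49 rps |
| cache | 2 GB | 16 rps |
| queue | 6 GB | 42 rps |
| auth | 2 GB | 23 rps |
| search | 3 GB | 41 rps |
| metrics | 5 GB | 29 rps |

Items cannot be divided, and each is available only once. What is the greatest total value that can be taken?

130 rps

Check high-value combinations within 15 GB:
- recommender+auth+search+metrics: memory 5+2+3+5=15, value 37+23+41+29=130
- scheduler+cache+auth+search: memory 8+2+2+3=15, value 49+16+23+41=129
- recommender+cache+search+metrics: memory 5+2+3+5=15, value 37+16+41+29=123
- cache+queue+auth+search: memory 2+6+2+3=13, value 16+42+23+41=122
- recommender+queue+search: memory 5+6+3=14, value 37+42+41=120
Best: 130 rps.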